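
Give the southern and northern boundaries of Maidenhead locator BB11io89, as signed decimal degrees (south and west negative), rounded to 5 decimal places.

Field B=1, B=1: +1·20° lon, +1·10° lat → SW at lon -160°, lat -80°.
Square 1, 1: +1·2° lon, +1·1° lat → SW at lon -158°, lat -79°.
Subsquare i=8, o=14: +8·0.0833333° lon, +14·0.0416667° lat → SW at lon -157.333°, lat -78.4167°.
Extended square 8, 9: +8·0.00833333° lon, +9·0.00416667° lat → SW at lon -157.267°, lat -78.3792°.
Cell spans 0.00833333° lon × 0.00416667° lat.
south -78.37917, north -78.37500.

-78.37917, -78.37500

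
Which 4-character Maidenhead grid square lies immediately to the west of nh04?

MH94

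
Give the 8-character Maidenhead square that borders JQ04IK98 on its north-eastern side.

Longitude extended square 9; +1 → 10, wraps to 0, carry into subsquare.
Longitude subsquare i = 8; +1 → 9 = j.
Latitude extended square 8; +1 → 9.

JQ04jk09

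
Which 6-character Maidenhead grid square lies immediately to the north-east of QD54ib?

Longitude subsquare i = 8; +1 → 9 = j.
Latitude subsquare b = 1; +1 → 2 = c.

QD54jc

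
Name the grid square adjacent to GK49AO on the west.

GK39xo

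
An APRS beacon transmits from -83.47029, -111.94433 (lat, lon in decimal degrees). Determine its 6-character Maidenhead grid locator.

DA46am

Add 180° to longitude and 90° to latitude: 68.0557, 6.5297.
Field: lon ⌊68.0557/20⌋ = 3 → D; lat ⌊6.5297/10⌋ = 0 → A.
Square: lon ⌊8.0557/2⌋ = 4; lat ⌊6.5297/1⌋ = 6.
Subsquare: lon ⌊0.0557/0.0833333⌋ = 0 → a; lat ⌊0.5297/0.0416667⌋ = 12 → m.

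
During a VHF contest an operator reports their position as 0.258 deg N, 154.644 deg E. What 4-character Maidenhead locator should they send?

QJ70

Offset from 180°W / 90°S: lon 334.64°, lat 90.26°.
Field: lon ⌊334.64/20⌋ = 16 → Q; lat ⌊90.26/10⌋ = 9 → J.
Square: lon ⌊14.64/2⌋ = 7; lat ⌊0.26/1⌋ = 0.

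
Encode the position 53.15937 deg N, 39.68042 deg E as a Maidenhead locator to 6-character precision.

Shift to the Maidenhead origin (180°W, 90°S): lon 219.6804, lat 143.1594.
Field (20°×10°, letters A–R): lon ⌊219.6804/20⌋ = 10 → K; lat ⌊143.1594/10⌋ = 14 → O.
Square (2°×1°, digits 0–9): lon ⌊19.6804/2⌋ = 9; lat ⌊3.1594/1⌋ = 3.
Subsquare (5′×2.5′, letters a–x): lon ⌊1.6804/0.0833333⌋ = 20 → u; lat ⌊0.1594/0.0416667⌋ = 3 → d.

KO93ud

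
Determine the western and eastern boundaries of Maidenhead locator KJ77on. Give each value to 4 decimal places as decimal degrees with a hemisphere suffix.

35.1667° E, 35.2500° E

Field K=10, J=9: +10·20° lon, +9·10° lat → SW at lon 20°, lat 0°.
Square 7, 7: +7·2° lon, +7·1° lat → SW at lon 34°, lat 7°.
Subsquare o=14, n=13: +14·0.0833333° lon, +13·0.0416667° lat → SW at lon 35.1667°, lat 7.54167°.
Cell spans 0.0833333° lon × 0.0416667° lat.
west 35.1667° E, east 35.2500° E.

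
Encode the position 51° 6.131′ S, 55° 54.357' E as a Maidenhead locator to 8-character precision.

LD78wv85

Add 180° to longitude and 90° to latitude: 235.90595, 38.89782.
Field: lon ⌊235.90595/20⌋ = 11 → L; lat ⌊38.89782/10⌋ = 3 → D.
Square: lon ⌊15.90595/2⌋ = 7; lat ⌊8.89782/1⌋ = 8.
Subsquare: lon ⌊1.90595/0.0833333⌋ = 22 → w; lat ⌊0.89782/0.0416667⌋ = 21 → v.
Extended square: lon ⌊0.07262/0.00833333⌋ = 8; lat ⌊0.02282/0.00416667⌋ = 5.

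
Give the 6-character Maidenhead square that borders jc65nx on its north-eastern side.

Longitude subsquare n = 13; +1 → 14 = o.
Latitude subsquare x = 23; +1 → 24, wraps to 0 = a, carry into square.
Latitude square 5; +1 → 6.

JC66oa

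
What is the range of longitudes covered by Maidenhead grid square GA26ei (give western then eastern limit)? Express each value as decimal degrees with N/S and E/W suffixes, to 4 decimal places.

55.6667° W, 55.5833° W

Field G=6, A=0: +6·20° lon, +0·10° lat → SW at lon -60°, lat -90°.
Square 2, 6: +2·2° lon, +6·1° lat → SW at lon -56°, lat -84°.
Subsquare e=4, i=8: +4·0.0833333° lon, +8·0.0416667° lat → SW at lon -55.6667°, lat -83.6667°.
Cell spans 0.0833333° lon × 0.0416667° lat.
west 55.6667° W, east 55.5833° W.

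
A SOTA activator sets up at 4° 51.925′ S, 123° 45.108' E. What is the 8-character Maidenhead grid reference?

PI15vd02

Offset from 180°W / 90°S: lon 303.75180°, lat 85.13458°.
Field (20°×10°, letters A–R): lon ⌊303.75180/20⌋ = 15 → P; lat ⌊85.13458/10⌋ = 8 → I.
Square (2°×1°, digits 0–9): lon ⌊3.75180/2⌋ = 1; lat ⌊5.13458/1⌋ = 5.
Subsquare (5′×2.5′, letters a–x): lon ⌊1.75180/0.0833333⌋ = 21 → v; lat ⌊0.13458/0.0416667⌋ = 3 → d.
Extended square (30″×15″, digits 0–9): lon ⌊0.00180/0.00833333⌋ = 0; lat ⌊0.00958/0.00416667⌋ = 2.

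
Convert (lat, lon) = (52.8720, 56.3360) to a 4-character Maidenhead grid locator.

LO82

Offset from 180°W / 90°S: lon 236.34°, lat 142.87°.
Field: lon ⌊236.34/20⌋ = 11 → L; lat ⌊142.87/10⌋ = 14 → O.
Square: lon ⌊16.34/2⌋ = 8; lat ⌊2.87/1⌋ = 2.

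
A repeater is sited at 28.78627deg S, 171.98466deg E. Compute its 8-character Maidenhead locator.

Offset from 180°W / 90°S: lon 351.98466°, lat 61.21373°.
Field (20°×10°, letters A–R): 351.98466/20 → 17 → R, 61.21373/10 → 6 → G; chars RG.
Square (2°×1°, digits 0–9): 11.98466/2 → 5, 1.21373/1 → 1; chars 51.
Subsquare (5′×2.5′, letters a–x): 1.98466/0.0833333 → 23 → x, 0.21373/0.0416667 → 5 → f; chars xf.
Extended square (30″×15″, digits 0–9): 0.06799/0.00833333 → 8, 0.00540/0.00416667 → 1; chars 81.

RG51xf81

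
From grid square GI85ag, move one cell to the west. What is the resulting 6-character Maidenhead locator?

Longitude subsquare a = 0; −1 → -1, wraps to 23 = x, carry into square.
Longitude square 8; −1 → 7.
The latitude characters are unchanged.

GI75xg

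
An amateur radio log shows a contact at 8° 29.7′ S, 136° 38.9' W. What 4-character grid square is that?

CI11

Offset from 180°W / 90°S: lon 43.35°, lat 81.50°.
Field (20°×10°, letters A–R): 43.35/20 → 2 → C, 81.50/10 → 8 → I; chars CI.
Square (2°×1°, digits 0–9): 3.35/2 → 1, 1.50/1 → 1; chars 11.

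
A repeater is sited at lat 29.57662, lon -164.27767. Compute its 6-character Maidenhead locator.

AL79un

Add 180° to longitude and 90° to latitude: 15.7223, 119.5766.
Field: lon ⌊15.7223/20⌋ = 0 → A; lat ⌊119.5766/10⌋ = 11 → L.
Square: lon ⌊15.7223/2⌋ = 7; lat ⌊9.5766/1⌋ = 9.
Subsquare: lon ⌊1.7223/0.0833333⌋ = 20 → u; lat ⌊0.5766/0.0416667⌋ = 13 → n.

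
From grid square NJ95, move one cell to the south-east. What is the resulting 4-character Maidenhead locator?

OJ04

Longitude square 9; +1 → 10, wraps to 0, carry into field.
Longitude field N = 13; +1 → 14 = O.
Latitude square 5; −1 → 4.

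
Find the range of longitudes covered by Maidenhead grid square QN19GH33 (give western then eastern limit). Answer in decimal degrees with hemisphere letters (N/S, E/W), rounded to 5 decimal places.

Field Q=16, N=13: +16·20° lon, +13·10° lat → SW at lon 140°, lat 40°.
Square 1, 9: +1·2° lon, +9·1° lat → SW at lon 142°, lat 49°.
Subsquare g=6, h=7: +6·0.0833333° lon, +7·0.0416667° lat → SW at lon 142.5°, lat 49.2917°.
Extended square 3, 3: +3·0.00833333° lon, +3·0.00416667° lat → SW at lon 142.525°, lat 49.3042°.
Cell spans 0.00833333° lon × 0.00416667° lat.
west 142.52500° E, east 142.53333° E.

142.52500° E, 142.53333° E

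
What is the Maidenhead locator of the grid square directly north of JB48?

JB49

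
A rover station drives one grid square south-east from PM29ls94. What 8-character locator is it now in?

Longitude extended square 9; +1 → 10, wraps to 0, carry into subsquare.
Longitude subsquare l = 11; +1 → 12 = m.
Latitude extended square 4; −1 → 3.

PM29ms03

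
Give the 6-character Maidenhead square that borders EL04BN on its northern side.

Latitude subsquare n = 13; +1 → 14 = o.
The longitude characters are unchanged.

EL04bo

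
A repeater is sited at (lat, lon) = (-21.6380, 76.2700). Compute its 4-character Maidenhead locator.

Shift to the Maidenhead origin (180°W, 90°S): lon 256.27, lat 68.36.
Field (20°×10°, letters A–R): lon ⌊256.27/20⌋ = 12 → M; lat ⌊68.36/10⌋ = 6 → G.
Square (2°×1°, digits 0–9): lon ⌊16.27/2⌋ = 8; lat ⌊8.36/1⌋ = 8.

MG88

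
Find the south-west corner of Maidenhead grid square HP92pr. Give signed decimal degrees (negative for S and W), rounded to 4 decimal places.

Field H=7, P=15: +7·20° lon, +15·10° lat → SW at lon -40°, lat 60°.
Square 9, 2: +9·2° lon, +2·1° lat → SW at lon -22°, lat 62°.
Subsquare p=15, r=17: +15·0.0833333° lon, +17·0.0416667° lat → SW at lon -20.75°, lat 62.7083°.
latitude 62.7083, longitude -20.7500.

62.7083, -20.7500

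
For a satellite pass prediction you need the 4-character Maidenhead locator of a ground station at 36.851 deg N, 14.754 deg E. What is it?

Shift to the Maidenhead origin (180°W, 90°S): lon 194.75, lat 126.85.
Field: 194.75/20 → 9 → J, 126.85/10 → 12 → M; chars JM.
Square: 14.75/2 → 7, 6.85/1 → 6; chars 76.

JM76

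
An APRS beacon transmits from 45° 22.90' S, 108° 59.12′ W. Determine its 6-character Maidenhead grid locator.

DE54mo

Add 180° to longitude and 90° to latitude: 71.0147, 44.6183.
Field: 71.0147/20 → 3 → D, 44.6183/10 → 4 → E; chars DE.
Square: 11.0147/2 → 5, 4.6183/1 → 4; chars 54.
Subsquare: 1.0147/0.0833333 → 12 → m, 0.6183/0.0416667 → 14 → o; chars mo.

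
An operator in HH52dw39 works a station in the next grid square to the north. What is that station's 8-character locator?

Latitude extended square 9; +1 → 10, wraps to 0, carry into subsquare.
Latitude subsquare w = 22; +1 → 23 = x.
The longitude characters are unchanged.

HH52dx30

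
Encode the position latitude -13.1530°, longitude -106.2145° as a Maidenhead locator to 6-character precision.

DH66vu

Shift to the Maidenhead origin (180°W, 90°S): lon 73.7855, lat 76.8470.
Field: 73.7855/20 → 3 → D, 76.8470/10 → 7 → H; chars DH.
Square: 13.7855/2 → 6, 6.8470/1 → 6; chars 66.
Subsquare: 1.7855/0.0833333 → 21 → v, 0.8470/0.0416667 → 20 → u; chars vu.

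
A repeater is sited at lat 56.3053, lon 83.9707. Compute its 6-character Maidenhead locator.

NO16xh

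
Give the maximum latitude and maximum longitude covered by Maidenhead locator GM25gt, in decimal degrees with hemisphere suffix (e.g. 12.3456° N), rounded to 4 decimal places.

Field G=6, M=12: +6·20° lon, +12·10° lat → SW at lon -60°, lat 30°.
Square 2, 5: +2·2° lon, +5·1° lat → SW at lon -56°, lat 35°.
Subsquare g=6, t=19: +6·0.0833333° lon, +19·0.0416667° lat → SW at lon -55.5°, lat 35.7917°.
Cell spans 0.0833333° lon × 0.0416667° lat. NE corner is SW corner plus one full cell.
latitude 35.8333° N, longitude 55.4167° W.

35.8333° N, 55.4167° W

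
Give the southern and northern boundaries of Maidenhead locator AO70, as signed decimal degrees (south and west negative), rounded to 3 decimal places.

50.000, 51.000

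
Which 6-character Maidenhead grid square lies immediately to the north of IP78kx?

Latitude subsquare x = 23; +1 → 24, wraps to 0 = a, carry into square.
Latitude square 8; +1 → 9.
The longitude characters are unchanged.

IP79ka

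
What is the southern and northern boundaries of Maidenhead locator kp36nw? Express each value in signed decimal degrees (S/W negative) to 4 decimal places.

Field K=10, P=15: +10·20° lon, +15·10° lat → SW at lon 20°, lat 60°.
Square 3, 6: +3·2° lon, +6·1° lat → SW at lon 26°, lat 66°.
Subsquare n=13, w=22: +13·0.0833333° lon, +22·0.0416667° lat → SW at lon 27.0833°, lat 66.9167°.
Cell spans 0.0833333° lon × 0.0416667° lat.
south 66.9167, north 66.9583.

66.9167, 66.9583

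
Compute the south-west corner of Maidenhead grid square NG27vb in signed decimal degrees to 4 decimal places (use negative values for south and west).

Field N=13, G=6: +13·20° lon, +6·10° lat → SW at lon 80°, lat -30°.
Square 2, 7: +2·2° lon, +7·1° lat → SW at lon 84°, lat -23°.
Subsquare v=21, b=1: +21·0.0833333° lon, +1·0.0416667° lat → SW at lon 85.75°, lat -22.9583°.
latitude -22.9583, longitude 85.7500.

-22.9583, 85.7500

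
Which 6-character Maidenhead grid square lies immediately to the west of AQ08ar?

RQ98xr

Longitude subsquare a = 0; −1 → -1, wraps to 23 = x, carry into square.
Longitude square 0; −1 → -1, wraps to 9, carry into field.
Longitude field A = 0; −1 → -1, wraps to 17 = R, wrapping around the antimeridian.
The latitude characters are unchanged.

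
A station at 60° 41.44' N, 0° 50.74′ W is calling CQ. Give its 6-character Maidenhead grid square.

Shift to the Maidenhead origin (180°W, 90°S): lon 179.1543, lat 150.6907.
Field: 179.1543/20 → 8 → I, 150.6907/10 → 15 → P; chars IP.
Square: 19.1543/2 → 9, 0.6907/1 → 0; chars 90.
Subsquare: 1.1543/0.0833333 → 13 → n, 0.6907/0.0416667 → 16 → q; chars nq.

IP90nq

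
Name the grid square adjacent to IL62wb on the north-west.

IL62vc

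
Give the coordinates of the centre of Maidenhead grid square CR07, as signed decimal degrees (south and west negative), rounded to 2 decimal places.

87.50, -139.00

Field C=2, R=17: +2·20° lon, +17·10° lat → SW at lon -140°, lat 80°.
Square 0, 7: +0·2° lon, +7·1° lat → SW at lon -140°, lat 87°.
Cell spans 2° lon × 1° lat. Centre is SW corner plus half of each.
latitude 87.50, longitude -139.00.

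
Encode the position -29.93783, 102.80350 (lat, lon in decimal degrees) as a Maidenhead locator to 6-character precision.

OG10jb

Add 180° to longitude and 90° to latitude: 282.8035, 60.0622.
Field: lon ⌊282.8035/20⌋ = 14 → O; lat ⌊60.0622/10⌋ = 6 → G.
Square: lon ⌊2.8035/2⌋ = 1; lat ⌊0.0622/1⌋ = 0.
Subsquare: lon ⌊0.8035/0.0833333⌋ = 9 → j; lat ⌊0.0622/0.0416667⌋ = 1 → b.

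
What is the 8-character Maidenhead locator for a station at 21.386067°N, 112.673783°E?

OL61ij02

Add 180° to longitude and 90° to latitude: 292.67378, 111.38607.
Field: 292.67378/20 → 14 → O, 111.38607/10 → 11 → L; chars OL.
Square: 12.67378/2 → 6, 1.38607/1 → 1; chars 61.
Subsquare: 0.67378/0.0833333 → 8 → i, 0.38607/0.0416667 → 9 → j; chars ij.
Extended square: 0.00712/0.00833333 → 0, 0.01107/0.00416667 → 2; chars 02.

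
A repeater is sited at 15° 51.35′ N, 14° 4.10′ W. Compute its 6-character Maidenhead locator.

Offset from 180°W / 90°S: lon 165.9317°, lat 105.8558°.
Field: 165.9317/20 → 8 → I, 105.8558/10 → 10 → K; chars IK.
Square: 5.9317/2 → 2, 5.8558/1 → 5; chars 25.
Subsquare: 1.9317/0.0833333 → 23 → x, 0.8558/0.0416667 → 20 → u; chars xu.

IK25xu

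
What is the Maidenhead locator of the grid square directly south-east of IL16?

Longitude square 1; +1 → 2.
Latitude square 6; −1 → 5.

IL25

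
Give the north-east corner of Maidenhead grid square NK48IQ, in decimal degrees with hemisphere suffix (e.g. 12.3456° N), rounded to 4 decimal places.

Field N=13, K=10: +13·20° lon, +10·10° lat → SW at lon 80°, lat 10°.
Square 4, 8: +4·2° lon, +8·1° lat → SW at lon 88°, lat 18°.
Subsquare i=8, q=16: +8·0.0833333° lon, +16·0.0416667° lat → SW at lon 88.6667°, lat 18.6667°.
Cell spans 0.0833333° lon × 0.0416667° lat. NE corner is SW corner plus one full cell.
latitude 18.7083° N, longitude 88.7500° E.

18.7083° N, 88.7500° E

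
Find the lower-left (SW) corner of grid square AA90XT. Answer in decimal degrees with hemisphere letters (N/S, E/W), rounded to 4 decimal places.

89.2083° S, 160.0833° W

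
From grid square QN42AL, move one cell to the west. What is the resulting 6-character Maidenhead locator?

QN32xl

Longitude subsquare a = 0; −1 → -1, wraps to 23 = x, carry into square.
Longitude square 4; −1 → 3.
The latitude characters are unchanged.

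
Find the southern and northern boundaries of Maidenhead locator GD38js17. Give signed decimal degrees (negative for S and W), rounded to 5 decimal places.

-51.22083, -51.21667

Field G=6, D=3: +6·20° lon, +3·10° lat → SW at lon -60°, lat -60°.
Square 3, 8: +3·2° lon, +8·1° lat → SW at lon -54°, lat -52°.
Subsquare j=9, s=18: +9·0.0833333° lon, +18·0.0416667° lat → SW at lon -53.25°, lat -51.25°.
Extended square 1, 7: +1·0.00833333° lon, +7·0.00416667° lat → SW at lon -53.2417°, lat -51.2208°.
Cell spans 0.00833333° lon × 0.00416667° lat.
south -51.22083, north -51.21667.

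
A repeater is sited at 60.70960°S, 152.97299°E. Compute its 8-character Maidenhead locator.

QC69lg69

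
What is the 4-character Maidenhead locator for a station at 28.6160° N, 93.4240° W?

Add 180° to longitude and 90° to latitude: 86.58, 118.62.
Field: lon ⌊86.58/20⌋ = 4 → E; lat ⌊118.62/10⌋ = 11 → L.
Square: lon ⌊6.58/2⌋ = 3; lat ⌊8.62/1⌋ = 8.

EL38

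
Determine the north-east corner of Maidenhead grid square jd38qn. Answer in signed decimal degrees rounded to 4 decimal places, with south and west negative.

-51.4167, 7.4167

Field J=9, D=3: +9·20° lon, +3·10° lat → SW at lon 0°, lat -60°.
Square 3, 8: +3·2° lon, +8·1° lat → SW at lon 6°, lat -52°.
Subsquare q=16, n=13: +16·0.0833333° lon, +13·0.0416667° lat → SW at lon 7.33333°, lat -51.4583°.
Cell spans 0.0833333° lon × 0.0416667° lat. NE corner is SW corner plus one full cell.
latitude -51.4167, longitude 7.4167.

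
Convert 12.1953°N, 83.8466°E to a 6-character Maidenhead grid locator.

Add 180° to longitude and 90° to latitude: 263.8466, 102.1953.
Field: 263.8466/20 → 13 → N, 102.1953/10 → 10 → K; chars NK.
Square: 3.8466/2 → 1, 2.1953/1 → 2; chars 12.
Subsquare: 1.8466/0.0833333 → 22 → w, 0.1953/0.0416667 → 4 → e; chars we.

NK12we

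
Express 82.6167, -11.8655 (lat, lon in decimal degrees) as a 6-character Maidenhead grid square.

Shift to the Maidenhead origin (180°W, 90°S): lon 168.1345, lat 172.6167.
Field (20°×10°, letters A–R): lon ⌊168.1345/20⌋ = 8 → I; lat ⌊172.6167/10⌋ = 17 → R.
Square (2°×1°, digits 0–9): lon ⌊8.1345/2⌋ = 4; lat ⌊2.6167/1⌋ = 2.
Subsquare (5′×2.5′, letters a–x): lon ⌊0.1345/0.0833333⌋ = 1 → b; lat ⌊0.6167/0.0416667⌋ = 14 → o.

IR42bo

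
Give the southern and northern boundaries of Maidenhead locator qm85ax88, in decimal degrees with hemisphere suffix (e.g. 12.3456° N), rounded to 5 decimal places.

Field Q=16, M=12: +16·20° lon, +12·10° lat → SW at lon 140°, lat 30°.
Square 8, 5: +8·2° lon, +5·1° lat → SW at lon 156°, lat 35°.
Subsquare a=0, x=23: +0·0.0833333° lon, +23·0.0416667° lat → SW at lon 156°, lat 35.9583°.
Extended square 8, 8: +8·0.00833333° lon, +8·0.00416667° lat → SW at lon 156.067°, lat 35.9917°.
Cell spans 0.00833333° lon × 0.00416667° lat.
south 35.99167° N, north 35.99583° N.

35.99167° N, 35.99583° N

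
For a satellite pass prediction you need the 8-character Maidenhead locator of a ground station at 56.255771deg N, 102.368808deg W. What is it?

Add 180° to longitude and 90° to latitude: 77.63119, 146.25577.
Field: lon ⌊77.63119/20⌋ = 3 → D; lat ⌊146.25577/10⌋ = 14 → O.
Square: lon ⌊17.63119/2⌋ = 8; lat ⌊6.25577/1⌋ = 6.
Subsquare: lon ⌊1.63119/0.0833333⌋ = 19 → t; lat ⌊0.25577/0.0416667⌋ = 6 → g.
Extended square: lon ⌊0.04786/0.00833333⌋ = 5; lat ⌊0.00577/0.00416667⌋ = 1.

DO86tg51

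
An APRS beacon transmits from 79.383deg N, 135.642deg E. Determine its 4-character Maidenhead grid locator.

PQ79

Shift to the Maidenhead origin (180°W, 90°S): lon 315.64, lat 169.38.
Field: 315.64/20 → 15 → P, 169.38/10 → 16 → Q; chars PQ.
Square: 15.64/2 → 7, 9.38/1 → 9; chars 79.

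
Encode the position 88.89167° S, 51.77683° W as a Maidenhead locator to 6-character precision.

GA41cc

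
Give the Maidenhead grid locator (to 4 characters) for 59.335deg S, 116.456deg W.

DD10

Offset from 180°W / 90°S: lon 63.54°, lat 30.66°.
Field (20°×10°, letters A–R): 63.54/20 → 3 → D, 30.66/10 → 3 → D; chars DD.
Square (2°×1°, digits 0–9): 3.54/2 → 1, 0.66/1 → 0; chars 10.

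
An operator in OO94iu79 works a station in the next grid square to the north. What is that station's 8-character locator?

OO94iv70

Latitude extended square 9; +1 → 10, wraps to 0, carry into subsquare.
Latitude subsquare u = 20; +1 → 21 = v.
The longitude characters are unchanged.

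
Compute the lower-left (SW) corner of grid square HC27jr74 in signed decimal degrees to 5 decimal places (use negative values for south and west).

Field H=7, C=2: +7·20° lon, +2·10° lat → SW at lon -40°, lat -70°.
Square 2, 7: +2·2° lon, +7·1° lat → SW at lon -36°, lat -63°.
Subsquare j=9, r=17: +9·0.0833333° lon, +17·0.0416667° lat → SW at lon -35.25°, lat -62.2917°.
Extended square 7, 4: +7·0.00833333° lon, +4·0.00416667° lat → SW at lon -35.1917°, lat -62.275°.
latitude -62.27500, longitude -35.19167.

-62.27500, -35.19167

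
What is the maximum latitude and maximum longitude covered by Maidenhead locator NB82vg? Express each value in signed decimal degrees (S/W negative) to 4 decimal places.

Field N=13, B=1: +13·20° lon, +1·10° lat → SW at lon 80°, lat -80°.
Square 8, 2: +8·2° lon, +2·1° lat → SW at lon 96°, lat -78°.
Subsquare v=21, g=6: +21·0.0833333° lon, +6·0.0416667° lat → SW at lon 97.75°, lat -77.75°.
Cell spans 0.0833333° lon × 0.0416667° lat. NE corner is SW corner plus one full cell.
latitude -77.7083, longitude 97.8333.

-77.7083, 97.8333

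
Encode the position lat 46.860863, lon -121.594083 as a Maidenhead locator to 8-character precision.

CN96eu86

Add 180° to longitude and 90° to latitude: 58.40592, 136.86086.
Field: lon ⌊58.40592/20⌋ = 2 → C; lat ⌊136.86086/10⌋ = 13 → N.
Square: lon ⌊18.40592/2⌋ = 9; lat ⌊6.86086/1⌋ = 6.
Subsquare: lon ⌊0.40592/0.0833333⌋ = 4 → e; lat ⌊0.86086/0.0416667⌋ = 20 → u.
Extended square: lon ⌊0.07258/0.00833333⌋ = 8; lat ⌊0.02753/0.00416667⌋ = 6.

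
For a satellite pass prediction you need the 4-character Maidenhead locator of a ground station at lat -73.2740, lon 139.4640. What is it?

Shift to the Maidenhead origin (180°W, 90°S): lon 319.46, lat 16.73.
Field: 319.46/20 → 15 → P, 16.73/10 → 1 → B; chars PB.
Square: 19.46/2 → 9, 6.73/1 → 6; chars 96.

PB96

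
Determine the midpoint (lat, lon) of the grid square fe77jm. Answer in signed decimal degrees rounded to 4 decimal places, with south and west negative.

Field F=5, E=4: +5·20° lon, +4·10° lat → SW at lon -80°, lat -50°.
Square 7, 7: +7·2° lon, +7·1° lat → SW at lon -66°, lat -43°.
Subsquare j=9, m=12: +9·0.0833333° lon, +12·0.0416667° lat → SW at lon -65.25°, lat -42.5°.
Cell spans 0.0833333° lon × 0.0416667° lat. Centre is SW corner plus half of each.
latitude -42.4792, longitude -65.2083.

-42.4792, -65.2083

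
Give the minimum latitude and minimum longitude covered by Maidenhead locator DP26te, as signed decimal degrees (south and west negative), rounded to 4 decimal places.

66.1667, -114.4167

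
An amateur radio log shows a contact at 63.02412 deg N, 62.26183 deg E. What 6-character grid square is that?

Add 180° to longitude and 90° to latitude: 242.2618, 153.0241.
Field: 242.2618/20 → 12 → M, 153.0241/10 → 15 → P; chars MP.
Square: 2.2618/2 → 1, 3.0241/1 → 3; chars 13.
Subsquare: 0.2618/0.0833333 → 3 → d, 0.0241/0.0416667 → 0 → a; chars da.

MP13da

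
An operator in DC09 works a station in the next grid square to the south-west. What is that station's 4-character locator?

CC98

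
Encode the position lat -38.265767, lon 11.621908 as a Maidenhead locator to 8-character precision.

JF51tr46

Offset from 180°W / 90°S: lon 191.62191°, lat 51.73423°.
Field (20°×10°, letters A–R): 191.62191/20 → 9 → J, 51.73423/10 → 5 → F; chars JF.
Square (2°×1°, digits 0–9): 11.62191/2 → 5, 1.73423/1 → 1; chars 51.
Subsquare (5′×2.5′, letters a–x): 1.62191/0.0833333 → 19 → t, 0.73423/0.0416667 → 17 → r; chars tr.
Extended square (30″×15″, digits 0–9): 0.03857/0.00833333 → 4, 0.02590/0.00416667 → 6; chars 46.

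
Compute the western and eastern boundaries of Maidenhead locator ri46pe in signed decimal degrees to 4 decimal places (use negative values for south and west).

Field R=17, I=8: +17·20° lon, +8·10° lat → SW at lon 160°, lat -10°.
Square 4, 6: +4·2° lon, +6·1° lat → SW at lon 168°, lat -4°.
Subsquare p=15, e=4: +15·0.0833333° lon, +4·0.0416667° lat → SW at lon 169.25°, lat -3.83333°.
Cell spans 0.0833333° lon × 0.0416667° lat.
west 169.2500, east 169.3333.

169.2500, 169.3333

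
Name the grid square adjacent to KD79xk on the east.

KD89ak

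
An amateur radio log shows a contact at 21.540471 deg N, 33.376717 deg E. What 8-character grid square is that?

KL61qm59

Offset from 180°W / 90°S: lon 213.37672°, lat 111.54047°.
Field (20°×10°, letters A–R): 213.37672/20 → 10 → K, 111.54047/10 → 11 → L; chars KL.
Square (2°×1°, digits 0–9): 13.37672/2 → 6, 1.54047/1 → 1; chars 61.
Subsquare (5′×2.5′, letters a–x): 1.37672/0.0833333 → 16 → q, 0.54047/0.0416667 → 12 → m; chars qm.
Extended square (30″×15″, digits 0–9): 0.04338/0.00833333 → 5, 0.04047/0.00416667 → 9; chars 59.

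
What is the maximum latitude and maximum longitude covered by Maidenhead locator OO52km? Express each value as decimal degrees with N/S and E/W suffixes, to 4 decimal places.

52.5417° N, 110.9167° E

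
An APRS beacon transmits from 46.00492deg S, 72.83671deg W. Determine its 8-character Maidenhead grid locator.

FE33nx98

Offset from 180°W / 90°S: lon 107.16329°, lat 43.99508°.
Field: lon ⌊107.16329/20⌋ = 5 → F; lat ⌊43.99508/10⌋ = 4 → E.
Square: lon ⌊7.16329/2⌋ = 3; lat ⌊3.99508/1⌋ = 3.
Subsquare: lon ⌊1.16329/0.0833333⌋ = 13 → n; lat ⌊0.99508/0.0416667⌋ = 23 → x.
Extended square: lon ⌊0.07996/0.00833333⌋ = 9; lat ⌊0.03675/0.00416667⌋ = 8.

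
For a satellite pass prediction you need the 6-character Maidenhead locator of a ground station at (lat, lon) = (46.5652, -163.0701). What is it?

AN86ln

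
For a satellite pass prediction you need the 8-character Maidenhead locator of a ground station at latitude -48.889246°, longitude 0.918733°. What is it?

JE01lc06

Shift to the Maidenhead origin (180°W, 90°S): lon 180.91873, lat 41.11075.
Field (20°×10°, letters A–R): lon ⌊180.91873/20⌋ = 9 → J; lat ⌊41.11075/10⌋ = 4 → E.
Square (2°×1°, digits 0–9): lon ⌊0.91873/2⌋ = 0; lat ⌊1.11075/1⌋ = 1.
Subsquare (5′×2.5′, letters a–x): lon ⌊0.91873/0.0833333⌋ = 11 → l; lat ⌊0.11075/0.0416667⌋ = 2 → c.
Extended square (30″×15″, digits 0–9): lon ⌊0.00207/0.00833333⌋ = 0; lat ⌊0.02742/0.00416667⌋ = 6.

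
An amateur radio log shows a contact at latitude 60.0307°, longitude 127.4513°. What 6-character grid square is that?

Shift to the Maidenhead origin (180°W, 90°S): lon 307.4513, lat 150.0307.
Field: 307.4513/20 → 15 → P, 150.0307/10 → 15 → P; chars PP.
Square: 7.4513/2 → 3, 0.0307/1 → 0; chars 30.
Subsquare: 1.4513/0.0833333 → 17 → r, 0.0307/0.0416667 → 0 → a; chars ra.

PP30ra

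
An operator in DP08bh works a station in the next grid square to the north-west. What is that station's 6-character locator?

DP08ai

Longitude subsquare b = 1; −1 → 0 = a.
Latitude subsquare h = 7; +1 → 8 = i.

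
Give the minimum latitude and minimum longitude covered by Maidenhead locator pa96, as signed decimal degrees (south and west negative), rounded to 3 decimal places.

-84.000, 138.000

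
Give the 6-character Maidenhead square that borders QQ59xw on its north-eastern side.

Longitude subsquare x = 23; +1 → 24, wraps to 0 = a, carry into square.
Longitude square 5; +1 → 6.
Latitude subsquare w = 22; +1 → 23 = x.

QQ69ax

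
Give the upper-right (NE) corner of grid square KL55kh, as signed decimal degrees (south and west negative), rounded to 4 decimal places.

Field K=10, L=11: +10·20° lon, +11·10° lat → SW at lon 20°, lat 20°.
Square 5, 5: +5·2° lon, +5·1° lat → SW at lon 30°, lat 25°.
Subsquare k=10, h=7: +10·0.0833333° lon, +7·0.0416667° lat → SW at lon 30.8333°, lat 25.2917°.
Cell spans 0.0833333° lon × 0.0416667° lat. NE corner is SW corner plus one full cell.
latitude 25.3333, longitude 30.9167.

25.3333, 30.9167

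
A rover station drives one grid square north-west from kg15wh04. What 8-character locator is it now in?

KG15vh95

Longitude extended square 0; −1 → -1, wraps to 9, carry into subsquare.
Longitude subsquare w = 22; −1 → 21 = v.
Latitude extended square 4; +1 → 5.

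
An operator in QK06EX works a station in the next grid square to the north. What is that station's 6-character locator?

QK07ea

Latitude subsquare x = 23; +1 → 24, wraps to 0 = a, carry into square.
Latitude square 6; +1 → 7.
The longitude characters are unchanged.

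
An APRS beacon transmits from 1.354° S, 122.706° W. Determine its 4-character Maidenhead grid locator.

CI88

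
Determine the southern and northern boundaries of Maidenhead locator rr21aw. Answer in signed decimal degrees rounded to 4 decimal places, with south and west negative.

81.9167, 81.9583

Field R=17, R=17: +17·20° lon, +17·10° lat → SW at lon 160°, lat 80°.
Square 2, 1: +2·2° lon, +1·1° lat → SW at lon 164°, lat 81°.
Subsquare a=0, w=22: +0·0.0833333° lon, +22·0.0416667° lat → SW at lon 164°, lat 81.9167°.
Cell spans 0.0833333° lon × 0.0416667° lat.
south 81.9167, north 81.9583.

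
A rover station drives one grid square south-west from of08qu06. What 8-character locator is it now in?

Longitude extended square 0; −1 → -1, wraps to 9, carry into subsquare.
Longitude subsquare q = 16; −1 → 15 = p.
Latitude extended square 6; −1 → 5.

OF08pu95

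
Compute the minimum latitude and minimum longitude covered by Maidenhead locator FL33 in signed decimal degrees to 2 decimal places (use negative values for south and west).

23.00, -74.00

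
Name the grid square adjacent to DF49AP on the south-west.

DF39xo

Longitude subsquare a = 0; −1 → -1, wraps to 23 = x, carry into square.
Longitude square 4; −1 → 3.
Latitude subsquare p = 15; −1 → 14 = o.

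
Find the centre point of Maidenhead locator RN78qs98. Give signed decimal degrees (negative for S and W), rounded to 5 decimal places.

48.78542, 175.41250

Field R=17, N=13: +17·20° lon, +13·10° lat → SW at lon 160°, lat 40°.
Square 7, 8: +7·2° lon, +8·1° lat → SW at lon 174°, lat 48°.
Subsquare q=16, s=18: +16·0.0833333° lon, +18·0.0416667° lat → SW at lon 175.333°, lat 48.75°.
Extended square 9, 8: +9·0.00833333° lon, +8·0.00416667° lat → SW at lon 175.408°, lat 48.7833°.
Cell spans 0.00833333° lon × 0.00416667° lat. Centre is SW corner plus half of each.
latitude 48.78542, longitude 175.41250.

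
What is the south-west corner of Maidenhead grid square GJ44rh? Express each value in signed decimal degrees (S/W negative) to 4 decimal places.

4.2917, -50.5833

Field G=6, J=9: +6·20° lon, +9·10° lat → SW at lon -60°, lat 0°.
Square 4, 4: +4·2° lon, +4·1° lat → SW at lon -52°, lat 4°.
Subsquare r=17, h=7: +17·0.0833333° lon, +7·0.0416667° lat → SW at lon -50.5833°, lat 4.29167°.
latitude 4.2917, longitude -50.5833.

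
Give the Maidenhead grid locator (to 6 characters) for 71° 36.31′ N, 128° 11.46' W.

CQ51vo

Add 180° to longitude and 90° to latitude: 51.8090, 161.6052.
Field: 51.8090/20 → 2 → C, 161.6052/10 → 16 → Q; chars CQ.
Square: 11.8090/2 → 5, 1.6052/1 → 1; chars 51.
Subsquare: 1.8090/0.0833333 → 21 → v, 0.6052/0.0416667 → 14 → o; chars vo.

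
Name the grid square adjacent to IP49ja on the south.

IP48jx

Latitude subsquare a = 0; −1 → -1, wraps to 23 = x, carry into square.
Latitude square 9; −1 → 8.
The longitude characters are unchanged.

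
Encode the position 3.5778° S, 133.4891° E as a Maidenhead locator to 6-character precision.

PI66rk

Shift to the Maidenhead origin (180°W, 90°S): lon 313.4891, lat 86.4222.
Field (20°×10°, letters A–R): lon ⌊313.4891/20⌋ = 15 → P; lat ⌊86.4222/10⌋ = 8 → I.
Square (2°×1°, digits 0–9): lon ⌊13.4891/2⌋ = 6; lat ⌊6.4222/1⌋ = 6.
Subsquare (5′×2.5′, letters a–x): lon ⌊1.4891/0.0833333⌋ = 17 → r; lat ⌊0.4222/0.0416667⌋ = 10 → k.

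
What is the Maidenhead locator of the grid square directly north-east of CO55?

Longitude square 5; +1 → 6.
Latitude square 5; +1 → 6.

CO66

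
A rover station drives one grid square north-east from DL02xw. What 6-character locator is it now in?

DL12ax

Longitude subsquare x = 23; +1 → 24, wraps to 0 = a, carry into square.
Longitude square 0; +1 → 1.
Latitude subsquare w = 22; +1 → 23 = x.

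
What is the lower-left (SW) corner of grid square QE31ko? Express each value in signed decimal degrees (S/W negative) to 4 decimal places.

-48.4167, 146.8333

Field Q=16, E=4: +16·20° lon, +4·10° lat → SW at lon 140°, lat -50°.
Square 3, 1: +3·2° lon, +1·1° lat → SW at lon 146°, lat -49°.
Subsquare k=10, o=14: +10·0.0833333° lon, +14·0.0416667° lat → SW at lon 146.833°, lat -48.4167°.
latitude -48.4167, longitude 146.8333.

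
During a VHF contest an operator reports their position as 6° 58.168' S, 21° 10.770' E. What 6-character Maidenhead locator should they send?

KI03oa

Add 180° to longitude and 90° to latitude: 201.1795, 83.0305.
Field (20°×10°, letters A–R): lon ⌊201.1795/20⌋ = 10 → K; lat ⌊83.0305/10⌋ = 8 → I.
Square (2°×1°, digits 0–9): lon ⌊1.1795/2⌋ = 0; lat ⌊3.0305/1⌋ = 3.
Subsquare (5′×2.5′, letters a–x): lon ⌊1.1795/0.0833333⌋ = 14 → o; lat ⌊0.0305/0.0416667⌋ = 0 → a.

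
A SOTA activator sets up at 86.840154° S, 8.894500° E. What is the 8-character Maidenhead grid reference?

JA43kd78

Shift to the Maidenhead origin (180°W, 90°S): lon 188.89450, lat 3.15985.
Field: 188.89450/20 → 9 → J, 3.15985/10 → 0 → A; chars JA.
Square: 8.89450/2 → 4, 3.15985/1 → 3; chars 43.
Subsquare: 0.89450/0.0833333 → 10 → k, 0.15985/0.0416667 → 3 → d; chars kd.
Extended square: 0.06117/0.00833333 → 7, 0.03485/0.00416667 → 8; chars 78.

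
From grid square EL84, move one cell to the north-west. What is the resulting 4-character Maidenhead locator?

EL75

Longitude square 8; −1 → 7.
Latitude square 4; +1 → 5.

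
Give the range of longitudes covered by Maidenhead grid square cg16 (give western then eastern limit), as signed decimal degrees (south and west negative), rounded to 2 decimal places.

Field C=2, G=6: +2·20° lon, +6·10° lat → SW at lon -140°, lat -30°.
Square 1, 6: +1·2° lon, +6·1° lat → SW at lon -138°, lat -24°.
Cell spans 2° lon × 1° lat.
west -138.00, east -136.00.

-138.00, -136.00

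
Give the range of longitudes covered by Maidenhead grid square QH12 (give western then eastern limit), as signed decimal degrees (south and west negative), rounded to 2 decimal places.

Field Q=16, H=7: +16·20° lon, +7·10° lat → SW at lon 140°, lat -20°.
Square 1, 2: +1·2° lon, +2·1° lat → SW at lon 142°, lat -18°.
Cell spans 2° lon × 1° lat.
west 142.00, east 144.00.

142.00, 144.00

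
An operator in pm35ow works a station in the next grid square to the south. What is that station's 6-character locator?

Latitude subsquare w = 22; −1 → 21 = v.
The longitude characters are unchanged.

PM35ov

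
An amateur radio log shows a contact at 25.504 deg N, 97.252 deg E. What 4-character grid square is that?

NL85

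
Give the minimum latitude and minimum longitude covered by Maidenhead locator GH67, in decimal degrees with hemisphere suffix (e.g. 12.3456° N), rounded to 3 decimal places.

Field G=6, H=7: +6·20° lon, +7·10° lat → SW at lon -60°, lat -20°.
Square 6, 7: +6·2° lon, +7·1° lat → SW at lon -48°, lat -13°.
latitude 13.000° S, longitude 48.000° W.

13.000° S, 48.000° W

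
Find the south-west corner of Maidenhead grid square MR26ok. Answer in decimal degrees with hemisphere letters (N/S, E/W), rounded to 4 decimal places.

Field M=12, R=17: +12·20° lon, +17·10° lat → SW at lon 60°, lat 80°.
Square 2, 6: +2·2° lon, +6·1° lat → SW at lon 64°, lat 86°.
Subsquare o=14, k=10: +14·0.0833333° lon, +10·0.0416667° lat → SW at lon 65.1667°, lat 86.4167°.
latitude 86.4167° N, longitude 65.1667° E.

86.4167° N, 65.1667° E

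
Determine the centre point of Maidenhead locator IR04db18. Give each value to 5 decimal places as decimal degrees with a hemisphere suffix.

84.07708° N, 19.73750° W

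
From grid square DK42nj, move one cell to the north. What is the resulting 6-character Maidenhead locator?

Latitude subsquare j = 9; +1 → 10 = k.
The longitude characters are unchanged.

DK42nk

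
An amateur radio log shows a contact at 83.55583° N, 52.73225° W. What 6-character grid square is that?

Shift to the Maidenhead origin (180°W, 90°S): lon 127.2678, lat 173.5558.
Field: 127.2678/20 → 6 → G, 173.5558/10 → 17 → R; chars GR.
Square: 7.2678/2 → 3, 3.5558/1 → 3; chars 33.
Subsquare: 1.2678/0.0833333 → 15 → p, 0.5558/0.0416667 → 13 → n; chars pn.

GR33pn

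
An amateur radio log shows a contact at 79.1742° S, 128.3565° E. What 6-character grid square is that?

PB40et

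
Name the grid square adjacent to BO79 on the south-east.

BO88

Longitude square 7; +1 → 8.
Latitude square 9; −1 → 8.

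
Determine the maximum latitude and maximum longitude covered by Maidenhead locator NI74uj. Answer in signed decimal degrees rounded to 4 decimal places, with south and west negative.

-5.5833, 95.7500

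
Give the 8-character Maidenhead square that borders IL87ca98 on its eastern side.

IL87da08

Longitude extended square 9; +1 → 10, wraps to 0, carry into subsquare.
Longitude subsquare c = 2; +1 → 3 = d.
The latitude characters are unchanged.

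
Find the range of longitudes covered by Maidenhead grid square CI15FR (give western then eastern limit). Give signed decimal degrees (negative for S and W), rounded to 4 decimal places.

Field C=2, I=8: +2·20° lon, +8·10° lat → SW at lon -140°, lat -10°.
Square 1, 5: +1·2° lon, +5·1° lat → SW at lon -138°, lat -5°.
Subsquare f=5, r=17: +5·0.0833333° lon, +17·0.0416667° lat → SW at lon -137.583°, lat -4.29167°.
Cell spans 0.0833333° lon × 0.0416667° lat.
west -137.5833, east -137.5000.

-137.5833, -137.5000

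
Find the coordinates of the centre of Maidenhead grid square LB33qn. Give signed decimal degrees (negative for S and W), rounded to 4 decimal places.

-76.4375, 47.3750

Field L=11, B=1: +11·20° lon, +1·10° lat → SW at lon 40°, lat -80°.
Square 3, 3: +3·2° lon, +3·1° lat → SW at lon 46°, lat -77°.
Subsquare q=16, n=13: +16·0.0833333° lon, +13·0.0416667° lat → SW at lon 47.3333°, lat -76.4583°.
Cell spans 0.0833333° lon × 0.0416667° lat. Centre is SW corner plus half of each.
latitude -76.4375, longitude 47.3750.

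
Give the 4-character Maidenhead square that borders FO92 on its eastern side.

GO02

Longitude square 9; +1 → 10, wraps to 0, carry into field.
Longitude field F = 5; +1 → 6 = G.
The latitude characters are unchanged.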